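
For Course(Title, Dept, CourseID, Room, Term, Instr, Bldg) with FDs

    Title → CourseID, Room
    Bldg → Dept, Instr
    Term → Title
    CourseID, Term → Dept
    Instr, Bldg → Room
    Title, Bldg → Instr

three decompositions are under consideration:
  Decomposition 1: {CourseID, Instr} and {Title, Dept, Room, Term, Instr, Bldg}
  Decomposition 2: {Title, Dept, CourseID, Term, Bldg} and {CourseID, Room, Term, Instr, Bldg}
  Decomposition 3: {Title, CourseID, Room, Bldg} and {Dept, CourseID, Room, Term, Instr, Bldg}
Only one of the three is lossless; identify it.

Decomposition 2

Decomposition 1: common = {Instr}, closure = {Instr} → lossy.
Decomposition 2: common = {CourseID, Term, Bldg}, closure = {Title, Dept, CourseID, Room, Term, Instr, Bldg} → lossless.
Decomposition 3: common = {CourseID, Room, Bldg}, closure = {Dept, CourseID, Room, Instr, Bldg} → lossy.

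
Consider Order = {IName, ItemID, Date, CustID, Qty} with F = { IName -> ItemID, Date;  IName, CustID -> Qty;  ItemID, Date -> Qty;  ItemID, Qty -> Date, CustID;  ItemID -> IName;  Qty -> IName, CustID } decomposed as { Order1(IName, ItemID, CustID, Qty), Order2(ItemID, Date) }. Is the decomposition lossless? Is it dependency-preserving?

lossless and dependency-preserving

Lossless test: (ItemID)⁺ = {IName, ItemID, Date, CustID, Qty}, which contains all of one fragment — lossless.
Dependency preservation: IName → ItemID, Date; ItemID, Date → Qty; ItemID, Qty → Date, CustID are not contained in any single fragment, but the restricted closure of each left-hand side across the fragments still reaches the right-hand side; the remaining FDs each lie inside some fragment. All dependencies are preserved.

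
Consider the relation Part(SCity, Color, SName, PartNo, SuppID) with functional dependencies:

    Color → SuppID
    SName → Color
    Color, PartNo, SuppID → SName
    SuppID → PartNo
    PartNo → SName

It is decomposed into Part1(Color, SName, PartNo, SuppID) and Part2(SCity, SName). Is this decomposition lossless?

Common attributes: Part1 ∩ Part2 = {SName}.
Closure of {SName}: SName → Color applies, adding Color; Color → SuppID applies, adding SuppID; SuppID → PartNo applies, adding PartNo. So (SName)⁺ = {Color, SName, PartNo, SuppID}.
This closure contains every attribute of Part1, so Part1 ∩ Part2 → Part1. The join is lossless.

Yes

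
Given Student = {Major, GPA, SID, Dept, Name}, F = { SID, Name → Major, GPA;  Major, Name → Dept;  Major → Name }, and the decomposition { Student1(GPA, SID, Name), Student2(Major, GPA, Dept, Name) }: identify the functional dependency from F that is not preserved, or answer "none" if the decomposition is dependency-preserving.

SID, Name → Major, GPA

Check SID, Name → Major, GPA: no single fragment contains all of {Major, GPA, SID, Name}, and the restricted closure of {SID, Name} across the fragments never reaches {Major, GPA}.
Major, Name → Dept is preserved.
Major → Name is preserved.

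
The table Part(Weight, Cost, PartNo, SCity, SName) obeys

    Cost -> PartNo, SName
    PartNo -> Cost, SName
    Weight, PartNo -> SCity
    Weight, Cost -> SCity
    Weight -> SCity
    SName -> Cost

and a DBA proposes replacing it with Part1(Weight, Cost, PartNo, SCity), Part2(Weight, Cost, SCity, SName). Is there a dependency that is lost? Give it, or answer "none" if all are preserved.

none

Cost → PartNo, SName: restricted closure across fragments reaches PartNo, SName.
PartNo → Cost, SName: restricted closure across fragments reaches Cost, SName.
Weight, PartNo → SCity lies within Part1.
Weight, Cost → SCity lies within Part1.
Weight → SCity lies within Part1.
SName → Cost lies within Part2.
Every dependency is enforceable on the fragments, so the decomposition is dependency-preserving.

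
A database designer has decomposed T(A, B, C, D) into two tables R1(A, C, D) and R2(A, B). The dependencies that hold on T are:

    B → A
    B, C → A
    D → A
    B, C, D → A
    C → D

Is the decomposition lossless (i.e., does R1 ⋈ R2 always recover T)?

Common attributes: R1 ∩ R2 = {A}.
No dependency enlarges {A}, so (A)⁺ = {A}.
The closure contains neither all of R1 = {A, C, D} nor all of R2 = {A, B}, so the common attributes are not a superkey of either fragment. The join is lossy.

No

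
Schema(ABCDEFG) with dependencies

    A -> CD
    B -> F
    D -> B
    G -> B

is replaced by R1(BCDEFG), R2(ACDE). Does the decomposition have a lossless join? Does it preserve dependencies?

Lossless test: (CDE)⁺ = {BCDEF}, which is a superkey of neither fragment — lossy.
Dependency preservation: every FD's attributes lie within a single fragment, so each can be enforced locally — preserved.

lossy but dependency-preserving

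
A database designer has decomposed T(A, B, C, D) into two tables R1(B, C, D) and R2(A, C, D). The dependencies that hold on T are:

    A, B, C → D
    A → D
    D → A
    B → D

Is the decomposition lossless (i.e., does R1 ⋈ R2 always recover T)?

Yes

Common attributes: R1 ∩ R2 = {C, D}.
Closure of {C, D}: D → A applies, adding A. So (C, D)⁺ = {A, C, D}.
This closure contains every attribute of R2, so R1 ∩ R2 → R2. The join is lossless.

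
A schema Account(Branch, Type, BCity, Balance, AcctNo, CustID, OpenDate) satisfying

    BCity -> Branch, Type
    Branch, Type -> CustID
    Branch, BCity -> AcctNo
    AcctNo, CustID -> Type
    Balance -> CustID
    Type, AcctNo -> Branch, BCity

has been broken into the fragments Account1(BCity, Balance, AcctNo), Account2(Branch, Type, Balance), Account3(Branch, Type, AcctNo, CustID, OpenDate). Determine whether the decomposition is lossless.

Chase test. Columns are Branch, Type, BCity, Balance, AcctNo, CustID, OpenDate; row i has aⱼ where attribute j ∈ Accounti, else bᵢⱼ.
Initial tableau (one row per fragment):
  row 1: b11 b12 a3 a4 a5 b16 b17
  row 2: a1 a2 b23 a4 b25 b26 b27
  row 3: a1 a2 b33 b34 a5 a6 a7
Rows 2 and 3 agree on Branch, Type; apply Branch, Type→CustID and equate their CustID entries.
Rows 1 and 2 agree on Balance; apply Balance→CustID and equate their CustID entries.
Rows 1 and 3 agree on AcctNo, CustID; apply AcctNo, CustID→Type and equate their Type entries.
Rows 1 and 3 agree on Type, AcctNo; apply Type, AcctNo→Branch, BCity and equate their Branch, BCity entries.
No row becomes fully distinguished — the join is lossy.

No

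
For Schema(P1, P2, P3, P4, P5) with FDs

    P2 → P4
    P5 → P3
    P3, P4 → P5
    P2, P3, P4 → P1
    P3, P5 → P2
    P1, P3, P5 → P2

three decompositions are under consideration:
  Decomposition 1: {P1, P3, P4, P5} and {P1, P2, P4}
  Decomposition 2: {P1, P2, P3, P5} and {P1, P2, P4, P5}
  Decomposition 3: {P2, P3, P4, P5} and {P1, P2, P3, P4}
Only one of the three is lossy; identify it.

Decomposition 1: common = {P1, P4}, closure = {P1, P4} → lossy.
Decomposition 2: common = {P1, P2, P5}, closure = {P1, P2, P3, P4, P5} → lossless.
Decomposition 3: common = {P2, P3, P4}, closure = {P1, P2, P3, P4, P5} → lossless.

Decomposition 1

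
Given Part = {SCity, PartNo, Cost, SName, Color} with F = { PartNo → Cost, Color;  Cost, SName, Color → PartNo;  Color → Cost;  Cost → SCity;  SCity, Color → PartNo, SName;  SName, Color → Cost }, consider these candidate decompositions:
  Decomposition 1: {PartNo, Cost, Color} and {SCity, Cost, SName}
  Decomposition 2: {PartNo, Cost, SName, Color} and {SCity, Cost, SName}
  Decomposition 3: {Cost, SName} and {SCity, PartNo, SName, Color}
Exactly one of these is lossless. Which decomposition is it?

Decomposition 2

Decomposition 1: common = {Cost}, closure = {SCity, Cost} → lossy.
Decomposition 2: common = {Cost, SName}, closure = {SCity, Cost, SName} → lossless.
Decomposition 3: common = {SName}, closure = {SName} → lossy.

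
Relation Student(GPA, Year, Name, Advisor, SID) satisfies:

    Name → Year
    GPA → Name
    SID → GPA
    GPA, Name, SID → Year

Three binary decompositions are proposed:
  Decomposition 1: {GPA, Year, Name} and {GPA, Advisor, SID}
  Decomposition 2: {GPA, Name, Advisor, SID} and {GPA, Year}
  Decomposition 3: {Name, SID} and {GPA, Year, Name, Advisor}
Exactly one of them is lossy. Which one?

Decomposition 1: common = {GPA}, closure = {GPA, Year, Name} → lossless.
Decomposition 2: common = {GPA}, closure = {GPA, Year, Name} → lossless.
Decomposition 3: common = {Name}, closure = {Year, Name} → lossy.

Decomposition 3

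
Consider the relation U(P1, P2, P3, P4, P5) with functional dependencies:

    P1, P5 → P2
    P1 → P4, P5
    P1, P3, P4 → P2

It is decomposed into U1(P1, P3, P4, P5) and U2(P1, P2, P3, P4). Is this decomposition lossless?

Yes

Common attributes: U1 ∩ U2 = {P1, P3, P4}.
Closure of {P1, P3, P4}: P1 → P4, P5 applies, adding P5; P1, P3, P4 → P2 applies, adding P2. So (P1, P3, P4)⁺ = {P1, P2, P3, P4, P5}.
This closure contains every attribute of U1, so U1 ∩ U2 → U1. The join is lossless.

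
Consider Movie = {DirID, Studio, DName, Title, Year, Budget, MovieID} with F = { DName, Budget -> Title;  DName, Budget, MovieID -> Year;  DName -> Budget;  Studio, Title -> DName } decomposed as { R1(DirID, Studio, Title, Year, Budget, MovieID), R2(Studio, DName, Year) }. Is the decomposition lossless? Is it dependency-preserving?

Lossless test: (Studio, Year)⁺ = {Studio, Year}, which is a superkey of neither fragment — lossy.
Dependency preservation: the restricted closure of {DName, Budget} across the fragments never reaches {Title}, so DName, Budget → Title cannot be enforced without a join — not preserved.

lossy and not dependency-preserving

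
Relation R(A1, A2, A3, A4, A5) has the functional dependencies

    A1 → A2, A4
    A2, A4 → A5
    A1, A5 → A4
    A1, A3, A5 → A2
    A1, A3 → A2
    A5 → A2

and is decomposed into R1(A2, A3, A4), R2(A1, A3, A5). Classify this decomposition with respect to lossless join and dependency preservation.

lossy and not dependency-preserving

Lossless test: (A3)⁺ = {A3}, which is a superkey of neither fragment — lossy.
Dependency preservation: the restricted closure of {A1} across the fragments never reaches {A2, A4}, so A1 → A2, A4 cannot be enforced without a join — not preserved.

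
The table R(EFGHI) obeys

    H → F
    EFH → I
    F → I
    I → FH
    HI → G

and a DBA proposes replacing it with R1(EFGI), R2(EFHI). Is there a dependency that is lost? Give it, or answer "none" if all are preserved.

none

H → F lies within R2.
EFH → I lies within R2.
F → I lies within R1.
I → FH lies within R2.
HI → G: restricted closure across fragments reaches G.
Every dependency is enforceable on the fragments, so the decomposition is dependency-preserving.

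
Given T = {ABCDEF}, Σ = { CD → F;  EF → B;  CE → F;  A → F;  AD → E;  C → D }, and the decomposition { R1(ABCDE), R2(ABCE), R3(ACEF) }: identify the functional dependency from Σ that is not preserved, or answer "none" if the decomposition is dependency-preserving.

EF → B

Check EF → B: no single fragment contains all of {BEF}, and the restricted closure of {EF} across the fragments never reaches {B}.
CD → F is preserved.
CE → F is preserved.
A → F is preserved.
AD → E is preserved.
C → D is preserved.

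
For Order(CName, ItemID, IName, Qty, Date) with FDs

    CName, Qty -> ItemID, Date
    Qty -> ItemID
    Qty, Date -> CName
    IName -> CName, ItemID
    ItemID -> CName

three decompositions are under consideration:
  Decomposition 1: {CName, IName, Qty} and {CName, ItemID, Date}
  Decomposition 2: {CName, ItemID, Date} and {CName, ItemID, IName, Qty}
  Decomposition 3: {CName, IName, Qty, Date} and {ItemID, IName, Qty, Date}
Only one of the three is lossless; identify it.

Decomposition 1: common = {CName}, closure = {CName} → lossy.
Decomposition 2: common = {CName, ItemID}, closure = {CName, ItemID} → lossy.
Decomposition 3: common = {IName, Qty, Date}, closure = {CName, ItemID, IName, Qty, Date} → lossless.

Decomposition 3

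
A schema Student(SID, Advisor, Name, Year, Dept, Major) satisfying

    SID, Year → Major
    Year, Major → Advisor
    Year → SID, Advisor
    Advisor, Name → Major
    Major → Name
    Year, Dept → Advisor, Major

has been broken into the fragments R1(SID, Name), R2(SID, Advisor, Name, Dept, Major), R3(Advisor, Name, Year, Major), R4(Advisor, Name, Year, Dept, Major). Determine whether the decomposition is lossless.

Chase test. Columns are SID, Advisor, Name, Year, Dept, Major; row i has aⱼ where attribute j ∈ Ri, else bᵢⱼ.
Initial tableau (one row per fragment):
  row 1: a1 b12 a3 b14 b15 b16
  row 2: a1 a2 a3 b24 a5 a6
  row 3: b31 a2 a3 a4 b35 a6
  row 4: b41 a2 a3 a4 a5 a6
Rows 3 and 4 agree on Year; apply Year→SID, Advisor and equate their SID, Advisor entries.
No row becomes fully distinguished — the join is lossy.

No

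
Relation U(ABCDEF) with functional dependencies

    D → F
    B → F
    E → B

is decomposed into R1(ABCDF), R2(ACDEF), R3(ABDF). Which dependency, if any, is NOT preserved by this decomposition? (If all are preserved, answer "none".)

Check E → B: no single fragment contains all of {BE}, and the restricted closure of {E} across the fragments never reaches {B}.
D → F is preserved.
B → F is preserved.

E → B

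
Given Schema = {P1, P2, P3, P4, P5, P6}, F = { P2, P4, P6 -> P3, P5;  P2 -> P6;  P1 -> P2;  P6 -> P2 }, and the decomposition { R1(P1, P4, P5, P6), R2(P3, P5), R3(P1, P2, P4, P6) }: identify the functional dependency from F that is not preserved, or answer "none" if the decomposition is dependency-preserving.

Check P2, P4, P6 → P3, P5: no single fragment contains all of {P2, P3, P4, P5, P6}, and the restricted closure of {P2, P4, P6} across the fragments never reaches {P3, P5}.
P2 → P6 is preserved.
P1 → P2 is preserved.
P6 → P2 is preserved.

P2, P4, P6 -> P3, P5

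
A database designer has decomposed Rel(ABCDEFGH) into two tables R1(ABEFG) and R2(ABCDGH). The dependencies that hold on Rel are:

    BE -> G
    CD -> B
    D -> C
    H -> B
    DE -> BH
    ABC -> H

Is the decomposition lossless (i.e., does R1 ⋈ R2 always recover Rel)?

Common attributes: R1 ∩ R2 = {ABG}.
No dependency enlarges {ABG}, so (ABG)⁺ = {ABG}.
The closure contains neither all of R1 = {ABEFG} nor all of R2 = {ABCDGH}, so the common attributes are not a superkey of either fragment. The join is lossy.

No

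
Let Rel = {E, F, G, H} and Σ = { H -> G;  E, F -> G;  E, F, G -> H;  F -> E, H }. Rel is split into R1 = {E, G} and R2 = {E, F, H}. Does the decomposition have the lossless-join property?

No

Common attributes: R1 ∩ R2 = {E}.
No dependency enlarges {E}, so (E)⁺ = {E}.
The closure contains neither all of R1 = {E, G} nor all of R2 = {E, F, H}, so the common attributes are not a superkey of either fragment. The join is lossy.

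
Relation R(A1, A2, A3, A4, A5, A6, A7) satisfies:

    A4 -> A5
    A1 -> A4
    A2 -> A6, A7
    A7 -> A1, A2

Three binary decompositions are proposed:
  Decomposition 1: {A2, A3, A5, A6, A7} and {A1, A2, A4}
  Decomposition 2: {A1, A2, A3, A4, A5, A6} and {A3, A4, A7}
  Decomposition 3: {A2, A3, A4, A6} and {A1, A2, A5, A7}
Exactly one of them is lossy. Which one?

Decomposition 1: common = {A2}, closure = {A1, A2, A4, A5, A6, A7} → lossless.
Decomposition 2: common = {A3, A4}, closure = {A3, A4, A5} → lossy.
Decomposition 3: common = {A2}, closure = {A1, A2, A4, A5, A6, A7} → lossless.

Decomposition 2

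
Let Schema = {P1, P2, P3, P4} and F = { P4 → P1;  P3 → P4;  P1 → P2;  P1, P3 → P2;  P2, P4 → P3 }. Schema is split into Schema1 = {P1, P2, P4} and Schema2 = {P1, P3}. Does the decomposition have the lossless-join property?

No

Common attributes: Schema1 ∩ Schema2 = {P1}.
Closure of {P1}: P1 → P2 applies, adding P2. So (P1)⁺ = {P1, P2}.
The closure contains neither all of Schema1 = {P1, P2, P4} nor all of Schema2 = {P1, P3}, so the common attributes are not a superkey of either fragment. The join is lossy.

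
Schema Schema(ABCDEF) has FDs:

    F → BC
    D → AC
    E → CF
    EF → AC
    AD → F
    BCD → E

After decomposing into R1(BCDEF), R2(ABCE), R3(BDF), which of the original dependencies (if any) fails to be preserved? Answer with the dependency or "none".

F → BC lies within R1.
D → AC: restricted closure across fragments reaches AC.
E → CF lies within R1.
EF → AC: restricted closure across fragments reaches AC.
AD → F: restricted closure across fragments reaches F.
BCD → E lies within R1.
Every dependency is enforceable on the fragments, so the decomposition is dependency-preserving.

none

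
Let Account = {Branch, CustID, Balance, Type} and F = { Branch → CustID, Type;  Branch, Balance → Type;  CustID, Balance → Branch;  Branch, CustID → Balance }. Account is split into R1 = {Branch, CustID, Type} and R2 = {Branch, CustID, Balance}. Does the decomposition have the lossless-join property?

Yes

Common attributes: R1 ∩ R2 = {Branch, CustID}.
Closure of {Branch, CustID}: Branch → CustID, Type applies, adding Type; Branch, CustID → Balance applies, adding Balance. So (Branch, CustID)⁺ = {Branch, CustID, Balance, Type}.
This closure contains every attribute of R1, so R1 ∩ R2 → R1. The join is lossless.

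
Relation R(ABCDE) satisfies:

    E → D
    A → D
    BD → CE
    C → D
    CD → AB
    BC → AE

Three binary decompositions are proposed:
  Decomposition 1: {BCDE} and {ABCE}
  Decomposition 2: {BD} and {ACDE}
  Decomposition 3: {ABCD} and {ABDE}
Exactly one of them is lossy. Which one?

Decomposition 1: common = {BCE}, closure = {ABCDE} → lossless.
Decomposition 2: common = {D}, closure = {D} → lossy.
Decomposition 3: common = {ABD}, closure = {ABCDE} → lossless.

Decomposition 2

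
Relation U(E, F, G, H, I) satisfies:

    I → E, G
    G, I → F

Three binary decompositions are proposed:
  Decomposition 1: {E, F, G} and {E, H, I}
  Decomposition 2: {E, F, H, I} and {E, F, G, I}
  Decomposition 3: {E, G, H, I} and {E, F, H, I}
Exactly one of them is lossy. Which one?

Decomposition 1

Decomposition 1: common = {E}, closure = {E} → lossy.
Decomposition 2: common = {E, F, I}, closure = {E, F, G, I} → lossless.
Decomposition 3: common = {E, H, I}, closure = {E, F, G, H, I} → lossless.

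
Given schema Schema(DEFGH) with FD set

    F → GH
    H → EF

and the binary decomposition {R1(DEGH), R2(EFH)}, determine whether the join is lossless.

Yes

Common attributes: R1 ∩ R2 = {EH}.
Closure of {EH}: H → EF applies, adding F; F → GH applies, adding G. So (EH)⁺ = {EFGH}.
This closure contains every attribute of R2, so R1 ∩ R2 → R2. The join is lossless.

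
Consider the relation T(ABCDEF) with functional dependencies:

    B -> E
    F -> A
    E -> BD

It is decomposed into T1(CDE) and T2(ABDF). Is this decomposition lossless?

Common attributes: T1 ∩ T2 = {D}.
No dependency enlarges {D}, so (D)⁺ = {D}.
The closure contains neither all of T1 = {CDE} nor all of T2 = {ABDF}, so the common attributes are not a superkey of either fragment. The join is lossy.

No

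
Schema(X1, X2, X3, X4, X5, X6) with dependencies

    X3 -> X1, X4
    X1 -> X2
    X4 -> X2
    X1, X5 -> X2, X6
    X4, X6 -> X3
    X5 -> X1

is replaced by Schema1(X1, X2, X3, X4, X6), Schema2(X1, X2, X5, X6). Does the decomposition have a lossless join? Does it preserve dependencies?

lossy but dependency-preserving

Lossless test: (X1, X2, X6)⁺ = {X1, X2, X6}, which is a superkey of neither fragment — lossy.
Dependency preservation: every FD's attributes lie within a single fragment, so each can be enforced locally — preserved.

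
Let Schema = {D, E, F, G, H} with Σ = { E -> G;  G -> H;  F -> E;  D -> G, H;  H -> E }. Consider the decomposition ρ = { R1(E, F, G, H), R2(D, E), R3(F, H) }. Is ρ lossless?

No

Chase test. Columns are D, E, F, G, H; row i has aⱼ where attribute j ∈ Ri, else bᵢⱼ.
Initial tableau (one row per fragment):
  row 1: b11 a2 a3 a4 a5
  row 2: a1 a2 b23 b24 b25
  row 3: b31 b32 a3 b34 a5
Rows 1 and 2 agree on E; apply E→G and equate their G entries.
Rows 1 and 2 agree on G; apply G→H and equate their H entries.
Rows 1 and 3 agree on F; apply F→E and equate their E entries.
Rows 1 and 3 agree on E; apply E→G and equate their G entries.
No row becomes fully distinguished — the join is lossy.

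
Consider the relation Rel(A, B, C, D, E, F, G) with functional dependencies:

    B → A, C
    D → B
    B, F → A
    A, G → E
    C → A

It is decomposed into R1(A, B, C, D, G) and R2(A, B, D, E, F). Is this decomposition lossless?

No

Common attributes: R1 ∩ R2 = {A, B, D}.
Closure of {A, B, D}: B → A, C applies, adding C. So (A, B, D)⁺ = {A, B, C, D}.
The closure contains neither all of R1 = {A, B, C, D, G} nor all of R2 = {A, B, D, E, F}, so the common attributes are not a superkey of either fragment. The join is lossy.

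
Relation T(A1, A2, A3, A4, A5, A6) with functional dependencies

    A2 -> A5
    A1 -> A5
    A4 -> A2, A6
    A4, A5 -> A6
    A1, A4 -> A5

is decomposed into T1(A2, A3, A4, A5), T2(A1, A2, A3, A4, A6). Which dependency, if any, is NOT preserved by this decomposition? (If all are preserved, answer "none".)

A1 -> A5

Check A1 → A5: no single fragment contains all of {A1, A5}, and the restricted closure of {A1} across the fragments never reaches {A5}.
A2 → A5 is preserved.
A4 → A2, A6 is preserved.
A4, A5 → A6 is preserved.
A1, A4 → A5 is preserved.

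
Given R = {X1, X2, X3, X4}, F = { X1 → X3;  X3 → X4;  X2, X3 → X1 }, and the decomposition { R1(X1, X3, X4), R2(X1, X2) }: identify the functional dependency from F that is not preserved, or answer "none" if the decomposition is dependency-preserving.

X2, X3 → X1

Check X2, X3 → X1: no single fragment contains all of {X1, X2, X3}, and the restricted closure of {X2, X3} across the fragments never reaches {X1}.
X1 → X3 is preserved.
X3 → X4 is preserved.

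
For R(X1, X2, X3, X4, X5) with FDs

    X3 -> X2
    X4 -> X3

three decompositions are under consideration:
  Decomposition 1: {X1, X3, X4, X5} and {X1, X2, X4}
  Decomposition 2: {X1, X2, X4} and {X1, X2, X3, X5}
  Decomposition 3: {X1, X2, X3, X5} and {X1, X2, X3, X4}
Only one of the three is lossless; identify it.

Decomposition 1

Decomposition 1: common = {X1, X4}, closure = {X1, X2, X3, X4} → lossless.
Decomposition 2: common = {X1, X2}, closure = {X1, X2} → lossy.
Decomposition 3: common = {X1, X2, X3}, closure = {X1, X2, X3} → lossy.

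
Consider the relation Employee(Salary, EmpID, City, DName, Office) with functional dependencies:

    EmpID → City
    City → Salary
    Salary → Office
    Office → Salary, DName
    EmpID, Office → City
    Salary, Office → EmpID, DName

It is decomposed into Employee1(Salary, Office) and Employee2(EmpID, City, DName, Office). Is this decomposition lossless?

Common attributes: Employee1 ∩ Employee2 = {Office}.
Closure of {Office}: Office → Salary, DName applies, adding Salary, DName; Salary, Office → EmpID, DName applies, adding EmpID; EmpID → City applies, adding City. So (Office)⁺ = {Salary, EmpID, City, DName, Office}.
This closure contains every attribute of Employee1, so Employee1 ∩ Employee2 → Employee1. The join is lossless.

Yes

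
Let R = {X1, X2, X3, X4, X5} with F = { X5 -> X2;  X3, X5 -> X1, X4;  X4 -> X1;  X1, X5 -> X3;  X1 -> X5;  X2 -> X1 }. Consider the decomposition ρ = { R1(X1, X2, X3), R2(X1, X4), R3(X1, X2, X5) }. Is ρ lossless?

Yes

Chase test. Columns are X1, X2, X3, X4, X5; row i has aⱼ where attribute j ∈ Ri, else bᵢⱼ.
Initial tableau (one row per fragment):
  row 1: a1 a2 a3 b14 b15
  row 2: a1 b22 b23 a4 b25
  row 3: a1 a2 b33 b34 a5
Rows 1 and 2 agree on X1; apply X1→X5 and equate their X5 entries.
Rows 1 and 3 agree on X1; apply X1→X5 and equate their X5 entries.
Rows 1 and 2 agree on X5; apply X5→X2 and equate their X2 entries.
Rows 1 and 2 agree on X1, X5; apply X1, X5→X3 and equate their X3 entries.
Rows 1 and 3 agree on X1, X5; apply X1, X5→X3 and equate their X3 entries.
Rows 1 and 2 agree on X3, X5; apply X3, X5→X1, X4 and equate their X1, X4 entries.
Rows 1 and 3 agree on X3, X5; apply X3, X5→X1, X4 and equate their X1, X4 entries.
Row 1 is now all distinguished symbols — the join is lossless.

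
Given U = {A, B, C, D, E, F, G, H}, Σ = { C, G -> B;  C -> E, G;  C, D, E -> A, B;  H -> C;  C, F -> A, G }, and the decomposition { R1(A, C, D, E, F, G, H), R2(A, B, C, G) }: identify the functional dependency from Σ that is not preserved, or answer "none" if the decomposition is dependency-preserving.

none

C, G → B lies within R2.
C → E, G lies within R1.
C, D, E → A, B: restricted closure across fragments reaches A, B.
H → C lies within R1.
C, F → A, G lies within R1.
Every dependency is enforceable on the fragments, so the decomposition is dependency-preserving.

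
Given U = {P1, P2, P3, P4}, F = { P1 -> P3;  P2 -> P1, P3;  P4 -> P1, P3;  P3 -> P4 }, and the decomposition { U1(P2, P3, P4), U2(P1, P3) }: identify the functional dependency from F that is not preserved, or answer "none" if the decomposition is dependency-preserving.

P1 → P3 lies within U2.
P2 → P1, P3: restricted closure across fragments reaches P1, P3.
P4 → P1, P3: restricted closure across fragments reaches P1, P3.
P3 → P4 lies within U1.
Every dependency is enforceable on the fragments, so the decomposition is dependency-preserving.

none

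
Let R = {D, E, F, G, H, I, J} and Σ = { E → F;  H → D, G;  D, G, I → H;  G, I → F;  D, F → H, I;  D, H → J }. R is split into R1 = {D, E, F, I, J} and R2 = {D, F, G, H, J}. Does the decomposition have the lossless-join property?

Common attributes: R1 ∩ R2 = {D, F, J}.
Closure of {D, F, J}: D, F → H, I applies, adding H, I; H → D, G applies, adding G. So (D, F, J)⁺ = {D, F, G, H, I, J}.
This closure contains every attribute of R2, so R1 ∩ R2 → R2. The join is lossless.

Yes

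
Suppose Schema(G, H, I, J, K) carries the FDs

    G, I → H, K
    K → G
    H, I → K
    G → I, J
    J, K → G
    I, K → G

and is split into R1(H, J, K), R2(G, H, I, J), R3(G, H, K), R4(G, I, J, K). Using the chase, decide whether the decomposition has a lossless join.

Chase test. Columns are G, H, I, J, K; row i has aⱼ where attribute j ∈ Ri, else bᵢⱼ.
Initial tableau (one row per fragment):
  row 1: b11 a2 b13 a4 a5
  row 2: a1 a2 a3 a4 b25
  row 3: a1 a2 b33 b34 a5
  row 4: a1 b42 a3 a4 a5
Rows 2 and 4 agree on G, I; apply G, I→H, K and equate their H, K entries.
Rows 1 and 2 agree on K; apply K→G and equate their G entries.
Rows 1 and 2 agree on G; apply G→I, J and equate their I, J entries.
Rows 1 and 3 agree on G; apply G→I, J and equate their I, J entries.
Row 1 is now all distinguished symbols — the join is lossless.

Yes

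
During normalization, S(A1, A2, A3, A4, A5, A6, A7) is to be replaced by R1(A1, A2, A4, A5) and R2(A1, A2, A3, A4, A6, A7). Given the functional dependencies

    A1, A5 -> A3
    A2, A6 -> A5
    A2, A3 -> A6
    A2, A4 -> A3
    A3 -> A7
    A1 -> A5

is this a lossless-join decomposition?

Common attributes: R1 ∩ R2 = {A1, A2, A4}.
Closure of {A1, A2, A4}: A2, A4 → A3 applies, adding A3; A3 → A7 applies, adding A7; A1 → A5 applies, adding A5; A2, A3 → A6 applies, adding A6. So (A1, A2, A4)⁺ = {A1, A2, A3, A4, A5, A6, A7}.
This closure contains every attribute of R1, so R1 ∩ R2 → R1. The join is lossless.

Yes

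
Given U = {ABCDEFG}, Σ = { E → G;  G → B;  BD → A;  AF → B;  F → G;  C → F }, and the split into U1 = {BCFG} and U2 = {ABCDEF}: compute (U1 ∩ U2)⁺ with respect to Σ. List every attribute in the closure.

BCFG

U1 ∩ U2 = {BCF}.
F → G applies, adding G
Closure: {BCFG}.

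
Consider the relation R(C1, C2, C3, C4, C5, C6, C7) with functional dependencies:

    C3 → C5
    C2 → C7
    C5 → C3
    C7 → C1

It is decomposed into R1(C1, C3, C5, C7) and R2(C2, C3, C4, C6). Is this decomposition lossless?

Common attributes: R1 ∩ R2 = {C3}.
Closure of {C3}: C3 → C5 applies, adding C5. So (C3)⁺ = {C3, C5}.
The closure contains neither all of R1 = {C1, C3, C5, C7} nor all of R2 = {C2, C3, C4, C6}, so the common attributes are not a superkey of either fragment. The join is lossy.

No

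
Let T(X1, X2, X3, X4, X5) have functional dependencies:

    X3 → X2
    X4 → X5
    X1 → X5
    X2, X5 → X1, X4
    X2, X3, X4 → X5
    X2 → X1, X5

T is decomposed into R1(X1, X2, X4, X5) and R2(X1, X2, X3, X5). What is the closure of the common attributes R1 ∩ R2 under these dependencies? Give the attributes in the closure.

X1, X2, X4, X5

R1 ∩ R2 = {X1, X2, X5}.
X2, X5 → X1, X4 applies, adding X4
Closure: {X1, X2, X4, X5}.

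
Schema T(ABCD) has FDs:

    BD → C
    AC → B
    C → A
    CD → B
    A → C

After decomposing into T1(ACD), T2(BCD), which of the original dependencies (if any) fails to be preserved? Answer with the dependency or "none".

BD → C lies within T2.
AC → B: restricted closure across fragments reaches B.
C → A lies within T1.
CD → B lies within T2.
A → C lies within T1.
Every dependency is enforceable on the fragments, so the decomposition is dependency-preserving.

none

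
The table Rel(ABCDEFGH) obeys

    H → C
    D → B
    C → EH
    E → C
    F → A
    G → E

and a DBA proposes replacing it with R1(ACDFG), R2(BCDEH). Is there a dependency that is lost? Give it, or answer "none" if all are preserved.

H → C lies within R2.
D → B lies within R2.
C → EH lies within R2.
E → C lies within R2.
F → A lies within R1.
G → E: restricted closure across fragments reaches E.
Every dependency is enforceable on the fragments, so the decomposition is dependency-preserving.

none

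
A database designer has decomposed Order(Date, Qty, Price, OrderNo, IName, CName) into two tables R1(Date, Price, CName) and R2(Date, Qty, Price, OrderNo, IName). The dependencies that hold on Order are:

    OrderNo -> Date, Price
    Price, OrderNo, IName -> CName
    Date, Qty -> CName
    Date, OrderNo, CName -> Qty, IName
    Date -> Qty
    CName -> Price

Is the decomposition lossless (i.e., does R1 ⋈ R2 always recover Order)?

Common attributes: R1 ∩ R2 = {Date, Price}.
Closure of {Date, Price}: Date → Qty applies, adding Qty; Date, Qty → CName applies, adding CName. So (Date, Price)⁺ = {Date, Qty, Price, CName}.
This closure contains every attribute of R1, so R1 ∩ R2 → R1. The join is lossless.

Yes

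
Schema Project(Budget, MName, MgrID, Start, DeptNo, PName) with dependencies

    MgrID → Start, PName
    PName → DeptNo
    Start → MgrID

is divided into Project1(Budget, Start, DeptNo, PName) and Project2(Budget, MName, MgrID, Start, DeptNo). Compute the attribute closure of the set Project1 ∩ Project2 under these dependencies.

Budget, MgrID, Start, DeptNo, PName

Project1 ∩ Project2 = {Budget, Start, DeptNo}.
Start → MgrID applies, adding MgrID
MgrID → Start, PName applies, adding PName
Closure: {Budget, MgrID, Start, DeptNo, PName}.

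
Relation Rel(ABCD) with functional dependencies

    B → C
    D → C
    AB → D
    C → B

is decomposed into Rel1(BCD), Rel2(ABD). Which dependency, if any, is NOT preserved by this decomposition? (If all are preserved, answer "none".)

none

B → C lies within Rel1.
D → C lies within Rel1.
AB → D lies within Rel2.
C → B lies within Rel1.
Every dependency is enforceable on the fragments, so the decomposition is dependency-preserving.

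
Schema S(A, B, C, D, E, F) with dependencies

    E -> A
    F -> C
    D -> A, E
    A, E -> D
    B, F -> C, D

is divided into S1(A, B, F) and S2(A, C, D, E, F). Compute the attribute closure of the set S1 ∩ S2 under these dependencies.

A, C, F

S1 ∩ S2 = {A, F}.
F → C applies, adding C
Closure: {A, C, F}.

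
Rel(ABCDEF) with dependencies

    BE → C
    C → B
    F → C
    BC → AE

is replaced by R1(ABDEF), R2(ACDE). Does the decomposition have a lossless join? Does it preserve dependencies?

Lossless test: (ADE)⁺ = {ADE}, which is a superkey of neither fragment — lossy.
Dependency preservation: the restricted closure of {BE} across the fragments never reaches {C}, so BE → C cannot be enforced without a join — not preserved.

lossy and not dependency-preserving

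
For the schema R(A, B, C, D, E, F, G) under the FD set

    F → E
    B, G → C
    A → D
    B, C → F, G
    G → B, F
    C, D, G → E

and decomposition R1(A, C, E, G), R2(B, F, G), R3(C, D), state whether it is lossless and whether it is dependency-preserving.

Lossless test (chase): Rows 1 and 2 agree on G; apply G→B, F and equate their B, F entries. Rows 1 and 2 agree on F; apply F→E and equate their E entries. Rows 1 and 2 agree on B, G; apply B, G→C and equate their C entries. No row becomes fully distinguished — the join is lossy.
Dependency preservation: the restricted closure of {F} across the fragments never reaches {E}, so F → E cannot be enforced without a join — not preserved.

lossy and not dependency-preserving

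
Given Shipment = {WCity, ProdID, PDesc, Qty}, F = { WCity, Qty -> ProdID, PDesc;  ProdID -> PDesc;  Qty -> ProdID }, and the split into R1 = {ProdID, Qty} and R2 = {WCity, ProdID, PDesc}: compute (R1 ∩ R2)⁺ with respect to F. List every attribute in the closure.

ProdID, PDesc

R1 ∩ R2 = {ProdID}.
ProdID → PDesc applies, adding PDesc
Closure: {ProdID, PDesc}.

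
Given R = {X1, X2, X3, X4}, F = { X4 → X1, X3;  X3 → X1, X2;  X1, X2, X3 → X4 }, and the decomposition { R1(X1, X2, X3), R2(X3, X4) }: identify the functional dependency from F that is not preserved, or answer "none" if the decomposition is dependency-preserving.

none

X4 → X1, X3: restricted closure across fragments reaches X1, X3.
X3 → X1, X2 lies within R1.
X1, X2, X3 → X4: restricted closure across fragments reaches X4.
Every dependency is enforceable on the fragments, so the decomposition is dependency-preserving.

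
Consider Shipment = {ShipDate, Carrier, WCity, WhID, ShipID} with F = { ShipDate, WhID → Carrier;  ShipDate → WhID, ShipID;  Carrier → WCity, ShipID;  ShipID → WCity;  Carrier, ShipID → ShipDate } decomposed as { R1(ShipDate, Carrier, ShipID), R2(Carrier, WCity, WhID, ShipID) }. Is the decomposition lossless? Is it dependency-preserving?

lossless and dependency-preserving

Lossless test: (Carrier, ShipID)⁺ = {ShipDate, Carrier, WCity, WhID, ShipID}, which contains all of one fragment — lossless.
Dependency preservation: ShipDate, WhID → Carrier; ShipDate → WhID, ShipID are not contained in any single fragment, but the restricted closure of each left-hand side across the fragments still reaches the right-hand side; the remaining FDs each lie inside some fragment. All dependencies are preserved.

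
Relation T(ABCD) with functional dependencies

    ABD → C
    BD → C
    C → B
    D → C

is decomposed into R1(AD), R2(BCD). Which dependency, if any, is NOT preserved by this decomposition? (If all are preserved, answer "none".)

ABD → C: restricted closure across fragments reaches C.
BD → C lies within R2.
C → B lies within R2.
D → C lies within R2.
Every dependency is enforceable on the fragments, so the decomposition is dependency-preserving.

none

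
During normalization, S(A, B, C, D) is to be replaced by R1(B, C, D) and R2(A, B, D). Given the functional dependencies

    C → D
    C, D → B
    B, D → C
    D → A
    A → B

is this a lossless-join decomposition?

Yes

Common attributes: R1 ∩ R2 = {B, D}.
Closure of {B, D}: B, D → C applies, adding C; D → A applies, adding A. So (B, D)⁺ = {A, B, C, D}.
This closure contains every attribute of R1, so R1 ∩ R2 → R1. The join is lossless.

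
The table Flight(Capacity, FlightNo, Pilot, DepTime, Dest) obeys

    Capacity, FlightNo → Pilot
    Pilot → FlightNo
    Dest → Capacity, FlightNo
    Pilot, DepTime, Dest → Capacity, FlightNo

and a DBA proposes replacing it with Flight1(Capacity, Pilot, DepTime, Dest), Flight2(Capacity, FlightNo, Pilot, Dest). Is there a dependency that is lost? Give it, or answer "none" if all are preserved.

Capacity, FlightNo → Pilot lies within Flight2.
Pilot → FlightNo lies within Flight2.
Dest → Capacity, FlightNo lies within Flight2.
Pilot, DepTime, Dest → Capacity, FlightNo: restricted closure across fragments reaches Capacity, FlightNo.
Every dependency is enforceable on the fragments, so the decomposition is dependency-preserving.

none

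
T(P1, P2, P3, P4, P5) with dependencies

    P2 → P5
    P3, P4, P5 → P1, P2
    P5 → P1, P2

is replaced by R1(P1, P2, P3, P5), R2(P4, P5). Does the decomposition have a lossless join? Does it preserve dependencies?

Lossless test: (P5)⁺ = {P1, P2, P5}, which is a superkey of neither fragment — lossy.
Dependency preservation: P3, P4, P5 → P1, P2 is not contained in any single fragment, but the restricted closure of its left-hand side across the fragments still reaches the right-hand side; the remaining FDs each lie inside some fragment. All dependencies are preserved.

lossy but dependency-preserving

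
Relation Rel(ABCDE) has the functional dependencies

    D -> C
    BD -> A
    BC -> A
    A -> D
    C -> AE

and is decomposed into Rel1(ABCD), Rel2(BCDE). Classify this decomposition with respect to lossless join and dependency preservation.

lossless and dependency-preserving

Lossless test: (BCD)⁺ = {ABCDE}, which contains all of one fragment — lossless.
Dependency preservation: C → AE is not contained in any single fragment, but the restricted closure of its left-hand side across the fragments still reaches the right-hand side; the remaining FDs each lie inside some fragment. All dependencies are preserved.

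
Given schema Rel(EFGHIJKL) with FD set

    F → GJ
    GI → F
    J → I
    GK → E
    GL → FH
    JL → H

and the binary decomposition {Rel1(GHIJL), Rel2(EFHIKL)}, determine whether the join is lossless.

Common attributes: Rel1 ∩ Rel2 = {HIL}.
No dependency enlarges {HIL}, so (HIL)⁺ = {HIL}.
The closure contains neither all of Rel1 = {GHIJL} nor all of Rel2 = {EFHIKL}, so the common attributes are not a superkey of either fragment. The join is lossy.

No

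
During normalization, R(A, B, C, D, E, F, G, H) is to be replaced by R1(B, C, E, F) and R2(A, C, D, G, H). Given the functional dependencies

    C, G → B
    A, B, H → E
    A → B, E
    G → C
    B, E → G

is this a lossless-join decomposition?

No

Common attributes: R1 ∩ R2 = {C}.
No dependency enlarges {C}, so (C)⁺ = {C}.
The closure contains neither all of R1 = {B, C, E, F} nor all of R2 = {A, C, D, G, H}, so the common attributes are not a superkey of either fragment. The join is lossy.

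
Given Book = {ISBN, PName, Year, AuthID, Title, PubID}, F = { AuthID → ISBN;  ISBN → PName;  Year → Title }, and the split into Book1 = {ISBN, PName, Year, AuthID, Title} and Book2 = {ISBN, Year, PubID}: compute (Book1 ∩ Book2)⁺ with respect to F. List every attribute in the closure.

ISBN, PName, Year, Title

Book1 ∩ Book2 = {ISBN, Year}.
ISBN → PName applies, adding PName
Year → Title applies, adding Title
Closure: {ISBN, PName, Year, Title}.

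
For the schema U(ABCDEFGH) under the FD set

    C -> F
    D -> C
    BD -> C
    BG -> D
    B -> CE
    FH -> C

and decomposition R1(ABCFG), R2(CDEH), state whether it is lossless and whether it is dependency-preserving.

lossy and not dependency-preserving

Lossless test: (C)⁺ = {CF}, which is a superkey of neither fragment — lossy.
Dependency preservation: the restricted closure of {BG} across the fragments never reaches {D}, so BG → D cannot be enforced without a join — not preserved.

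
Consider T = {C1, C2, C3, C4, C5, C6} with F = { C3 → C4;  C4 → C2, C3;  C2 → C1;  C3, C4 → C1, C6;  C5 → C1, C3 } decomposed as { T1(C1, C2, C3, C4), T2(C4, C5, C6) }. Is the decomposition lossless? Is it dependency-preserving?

lossless and dependency-preserving

Lossless test: (C4)⁺ = {C1, C2, C3, C4, C6}, which contains all of one fragment — lossless.
Dependency preservation: C3, C4 → C1, C6; C5 → C1, C3 are not contained in any single fragment, but the restricted closure of each left-hand side across the fragments still reaches the right-hand side; the remaining FDs each lie inside some fragment. All dependencies are preserved.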